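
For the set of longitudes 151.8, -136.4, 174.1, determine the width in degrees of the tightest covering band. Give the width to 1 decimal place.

71.8°

Sort the longitudes: -136.4°, +151.8°, +174.1°.
Eastward gaps between consecutive values (wrapping around): 288.2°, 22.3°, 49.5°.
Largest gap = 288.2° ⇒ minimal covering band is its complement: 360° − 288.2° = 71.8°.
Band runs from +151.8° eastward to -136.4°, crossing the antimeridian.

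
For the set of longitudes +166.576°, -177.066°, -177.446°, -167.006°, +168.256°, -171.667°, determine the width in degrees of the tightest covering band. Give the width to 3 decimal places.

26.418°

Sort the longitudes: -177.446°, -177.066°, -171.667°, -167.006°, +166.576°, +168.256°.
Eastward gaps between consecutive values (wrapping around): 0.380°, 5.399°, 4.661°, 333.582°, 1.680°, 14.298°.
Largest gap = 333.582° ⇒ minimal covering band is its complement: 360° − 333.582° = 26.418°.
Band runs from +166.576° eastward to -167.006°, crossing the antimeridian.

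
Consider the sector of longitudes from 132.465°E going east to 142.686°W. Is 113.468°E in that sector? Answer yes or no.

Band width going east from +132.465° to -142.686°: ((-142.686 − 132.465) mod 360) = 84.849°.
Offset of +113.468° east of the west edge: ((113.468 − 132.465) mod 360) = 341.003°.
341.003° > 84.849° ⇒ outside.

No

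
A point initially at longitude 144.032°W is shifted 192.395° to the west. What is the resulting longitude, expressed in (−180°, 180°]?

Start at -144.032°; shift −192.395° → -336.427°.
-336.427° lies outside (−180°, 180°]; add 360° → +23.573°.

23.573°E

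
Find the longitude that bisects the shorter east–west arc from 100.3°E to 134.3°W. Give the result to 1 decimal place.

163.0°E

Signed shortest Δλ from +100.3° to -134.3° is +125.4°.
Midpoint longitude = +100.3° + (+125.4°)/2 = +100.3° + 62.7° = +163.0°.
(The naïve average (+100.3 + -134.3)/2 = -17.0° is on the wrong side of the globe.)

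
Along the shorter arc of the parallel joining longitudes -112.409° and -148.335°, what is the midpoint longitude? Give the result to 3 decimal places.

-130.372°

Signed shortest Δλ from -112.409° to -148.335° is -35.926°.
Midpoint longitude = -112.409° + (-35.926°)/2 = -112.409° − 17.963° = -130.372°.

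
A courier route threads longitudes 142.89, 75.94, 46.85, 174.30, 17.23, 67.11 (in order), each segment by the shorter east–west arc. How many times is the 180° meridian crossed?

0

Leg 1: +142.89° → +75.94°, shortest Δλ = -66.95° (west) — does not cross 180°.
Leg 2: +75.94° → +46.85°, shortest Δλ = -29.09° (west) — does not cross 180°.
Leg 3: +46.85° → +174.30°, shortest Δλ = 127.45° (east) — does not cross 180°.
Leg 4: +174.30° → +17.23°, shortest Δλ = -157.07° (west) — does not cross 180°.
Leg 5: +17.23° → +67.11°, shortest Δλ = 49.88° (east) — does not cross 180°.
Total crossings: 0.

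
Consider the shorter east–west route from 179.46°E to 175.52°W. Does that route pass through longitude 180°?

Yes

Naïve |-175.52 − 179.46| = 354.98° > 180°, so the shorter arc goes the other way round — across 180°.
Signed shortest Δλ = ((-175.52 − 179.46 + 180) mod 360) − 180 = 5.02°.
Going east by 5.02° from +179.46° passes through 180° before reaching -175.52°.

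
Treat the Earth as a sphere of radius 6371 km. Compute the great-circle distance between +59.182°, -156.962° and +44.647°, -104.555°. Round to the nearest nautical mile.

Δλ = -104.555 − -156.962 = 52.407°.
Δφ = 44.647 − 59.182 = -14.535°.
a = sin²(Δφ/2) + cos φ₁ · cos φ₂ · sin²(Δλ/2) = 0.087068.
c = 2·atan2(√a, √(1−a)) = 0.59907 rad → d = 6371·c ≈ 3816.64 km ≈ 2060.82 nmi.

2061 nmi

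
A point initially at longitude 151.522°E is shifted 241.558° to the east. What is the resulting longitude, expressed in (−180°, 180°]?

33.080°E

Start at +151.522°; shift +241.558° → +393.080°.
+393.080° lies outside (−180°, 180°]; subtract 360° → +33.080°.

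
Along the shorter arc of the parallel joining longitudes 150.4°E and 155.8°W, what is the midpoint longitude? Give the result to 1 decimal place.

177.3°E

Signed shortest Δλ from +150.4° to -155.8° is +53.8°.
Midpoint longitude = +150.4° + (+53.8°)/2 = +150.4° + 26.9° = +177.3°.
(The naïve average (+150.4 + -155.8)/2 = -2.7° is on the wrong side of the globe.)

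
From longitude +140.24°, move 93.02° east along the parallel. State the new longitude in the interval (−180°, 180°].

Start at +140.24°; shift +93.02° → +233.26°.
+233.26° lies outside (−180°, 180°]; subtract 360° → -126.74°.

-126.74°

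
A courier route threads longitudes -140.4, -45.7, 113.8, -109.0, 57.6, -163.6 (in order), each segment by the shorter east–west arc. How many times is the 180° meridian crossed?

2

Leg 1: -140.4° → -45.7°, shortest Δλ = 94.7° (east) — does not cross 180°.
Leg 2: -45.7° → +113.8°, shortest Δλ = 159.5° (east) — does not cross 180°.
Leg 3: +113.8° → -109.0°, shortest Δλ = 137.2° (east) — crosses 180°.
Leg 4: -109.0° → +57.6°, shortest Δλ = 166.6° (east) — does not cross 180°.
Leg 5: +57.6° → -163.6°, shortest Δλ = 138.8° (east) — crosses 180°.
Total crossings: 2.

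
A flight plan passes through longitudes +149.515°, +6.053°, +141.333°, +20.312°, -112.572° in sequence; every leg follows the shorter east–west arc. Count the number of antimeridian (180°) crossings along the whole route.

0

Leg 1: +149.515° → +6.053°, shortest Δλ = -143.462° (west) — does not cross 180°.
Leg 2: +6.053° → +141.333°, shortest Δλ = 135.28° (east) — does not cross 180°.
Leg 3: +141.333° → +20.312°, shortest Δλ = -121.021° (west) — does not cross 180°.
Leg 4: +20.312° → -112.572°, shortest Δλ = -132.884° (west) — does not cross 180°.
Total crossings: 0.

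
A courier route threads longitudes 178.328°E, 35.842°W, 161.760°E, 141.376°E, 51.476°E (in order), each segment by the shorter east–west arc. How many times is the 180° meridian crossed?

Leg 1: +178.328° → -35.842°, shortest Δλ = 145.83° (east) — crosses 180°.
Leg 2: -35.842° → +161.760°, shortest Δλ = -162.398° (west) — crosses 180°.
Leg 3: +161.760° → +141.376°, shortest Δλ = -20.384° (west) — does not cross 180°.
Leg 4: +141.376° → +51.476°, shortest Δλ = -89.9° (west) — does not cross 180°.
Total crossings: 2.

2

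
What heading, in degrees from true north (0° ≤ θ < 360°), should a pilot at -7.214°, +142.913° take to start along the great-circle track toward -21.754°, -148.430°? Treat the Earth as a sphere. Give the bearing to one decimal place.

110.6°

Δλ = -148.430 − 142.913 = -291.343°; wrapped into (−180°, 180°]: 68.657°.
θ = atan2( sin Δλ · cos φ₂ , cos φ₁ · sin φ₂ − sin φ₁ · cos φ₂ · cos Δλ )
  = atan2(0.86509, -0.32524) = 110.604° → normalised to [0°, 360°): 110.604°.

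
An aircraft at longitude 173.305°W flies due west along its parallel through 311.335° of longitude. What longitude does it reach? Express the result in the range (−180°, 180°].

124.640°W

Start at -173.305°; shift −311.335° → -484.640°.
-484.640° lies outside (−180°, 180°]; add 360° → -124.640°.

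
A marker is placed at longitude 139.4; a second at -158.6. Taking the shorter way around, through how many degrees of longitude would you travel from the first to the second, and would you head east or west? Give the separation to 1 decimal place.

Raw difference: -158.6 − 139.4 = -298.0°.
Normalise into (−180°, 180°]: -298.0° + 360° = 62.0°.
Positive ⇒ the second point lies to the east; separation 62.0°.

62.0° east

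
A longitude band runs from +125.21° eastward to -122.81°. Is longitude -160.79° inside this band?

Yes

Band width going east from +125.21° to -122.81°: ((-122.81 − 125.21) mod 360) = 111.98°.
Offset of -160.79° east of the west edge: ((-160.79 − 125.21) mod 360) = 74.00°.
74.00° ≤ 111.98° ⇒ inside.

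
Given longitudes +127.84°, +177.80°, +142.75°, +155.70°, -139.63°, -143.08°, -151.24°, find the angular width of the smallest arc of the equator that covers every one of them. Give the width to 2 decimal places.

92.53°

Sort the longitudes: -151.24°, -143.08°, -139.63°, +127.84°, +142.75°, +155.70°, +177.80°.
Eastward gaps between consecutive values (wrapping around): 8.16°, 3.45°, 267.47°, 14.91°, 12.95°, 22.10°, 30.96°.
Largest gap = 267.47° ⇒ minimal covering band is its complement: 360° − 267.47° = 92.53°.
Band runs from +127.84° eastward to -139.63°, crossing the antimeridian.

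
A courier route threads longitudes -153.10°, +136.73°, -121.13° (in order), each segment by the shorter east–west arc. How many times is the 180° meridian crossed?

2

Leg 1: -153.10° → +136.73°, shortest Δλ = -70.17° (west) — crosses 180°.
Leg 2: +136.73° → -121.13°, shortest Δλ = 102.14° (east) — crosses 180°.
Total crossings: 2.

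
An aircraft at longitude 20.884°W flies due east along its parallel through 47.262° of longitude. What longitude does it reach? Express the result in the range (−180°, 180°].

Start at -20.884°; shift +47.262° → +26.378°.
+26.378° already lies in (−180°, 180°].

26.378°E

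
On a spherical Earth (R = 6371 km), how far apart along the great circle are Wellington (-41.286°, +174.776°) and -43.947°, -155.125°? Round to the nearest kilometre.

Δλ = -155.125 − 174.776 = -329.901°; wrapped into (−180°, 180°]: 30.099°.
Δφ = -43.947 − -41.286 = -2.661°.
a = sin²(Δφ/2) + cos φ₁ · cos φ₂ · sin²(Δλ/2) = 0.037014.
c = 2·atan2(√a, √(1−a)) = 0.38720 rad → d = 6371·c ≈ 2466.82 km.

2467 km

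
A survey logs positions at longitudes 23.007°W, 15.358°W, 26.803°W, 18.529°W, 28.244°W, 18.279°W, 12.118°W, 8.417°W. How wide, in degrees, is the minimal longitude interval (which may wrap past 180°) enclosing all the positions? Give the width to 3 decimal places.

19.827°

Sort the longitudes: -28.244°, -26.803°, -23.007°, -18.529°, -18.279°, -15.358°, -12.118°, -8.417°.
Eastward gaps between consecutive values (wrapping around): 1.441°, 3.796°, 4.478°, 0.250°, 2.921°, 3.240°, 3.701°, 340.173°.
Largest gap = 340.173° ⇒ minimal covering band is its complement: 360° − 340.173° = 19.827°.
Band runs from -28.244° eastward to -8.417°.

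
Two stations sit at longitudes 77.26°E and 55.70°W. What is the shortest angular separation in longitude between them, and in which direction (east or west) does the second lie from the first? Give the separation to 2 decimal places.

Raw difference: -55.70 − 77.26 = -132.96°.
Normalise into (−180°, 180°]: -132.96° stays -132.96°.
Negative ⇒ the second point lies to the west; separation 132.96°.

132.96° west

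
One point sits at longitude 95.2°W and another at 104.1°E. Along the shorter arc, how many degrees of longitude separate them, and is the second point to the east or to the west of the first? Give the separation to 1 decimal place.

160.7° west

Raw difference: 104.1 − -95.2 = 199.3°.
Normalise into (−180°, 180°]: 199.3° − 360° = -160.7°.
Negative ⇒ the second point lies to the west; separation 160.7°.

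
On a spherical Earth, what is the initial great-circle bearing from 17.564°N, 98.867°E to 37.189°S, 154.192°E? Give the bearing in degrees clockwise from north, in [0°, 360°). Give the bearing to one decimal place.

Δλ = 154.192 − 98.867 = 55.325°.
θ = atan2( sin Δλ · cos φ₂ , cos φ₁ · sin φ₂ − sin φ₁ · cos φ₂ · cos Δλ )
  = atan2(0.65516, -0.71304) = 137.423° → normalised to [0°, 360°): 137.423°.

137.4°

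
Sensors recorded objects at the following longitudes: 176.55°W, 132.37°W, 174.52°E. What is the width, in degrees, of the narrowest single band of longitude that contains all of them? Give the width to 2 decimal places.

53.11°

Sort the longitudes: -176.55°, -132.37°, +174.52°.
Eastward gaps between consecutive values (wrapping around): 44.18°, 306.89°, 8.93°.
Largest gap = 306.89° ⇒ minimal covering band is its complement: 360° − 306.89° = 53.11°.
Band runs from +174.52° eastward to -132.37°, crossing the antimeridian.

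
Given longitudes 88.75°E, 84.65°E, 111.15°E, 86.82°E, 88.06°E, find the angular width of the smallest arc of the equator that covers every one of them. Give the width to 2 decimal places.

26.50°

Sort the longitudes: +84.65°, +86.82°, +88.06°, +88.75°, +111.15°.
Eastward gaps between consecutive values (wrapping around): 2.17°, 1.24°, 0.69°, 22.40°, 333.50°.
Largest gap = 333.50° ⇒ minimal covering band is its complement: 360° − 333.50° = 26.50°.
Band runs from +84.65° eastward to +111.15°.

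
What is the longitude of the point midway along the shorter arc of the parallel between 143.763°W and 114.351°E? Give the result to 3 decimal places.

Signed shortest Δλ from -143.763° to +114.351° is -101.886°.
Midpoint longitude = -143.763° + (-101.886°)/2 = -143.763° − 50.943° = -194.706°.
Normalise into (−180°, 180°]: +165.294°.
(The naïve average (-143.763 + +114.351)/2 = -14.706° is on the wrong side of the globe.)

165.294°E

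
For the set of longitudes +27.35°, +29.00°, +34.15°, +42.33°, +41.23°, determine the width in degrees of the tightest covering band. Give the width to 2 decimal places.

14.98°

Sort the longitudes: +27.35°, +29.00°, +34.15°, +41.23°, +42.33°.
Eastward gaps between consecutive values (wrapping around): 1.65°, 5.15°, 7.08°, 1.10°, 345.02°.
Largest gap = 345.02° ⇒ minimal covering band is its complement: 360° − 345.02° = 14.98°.
Band runs from +27.35° eastward to +42.33°.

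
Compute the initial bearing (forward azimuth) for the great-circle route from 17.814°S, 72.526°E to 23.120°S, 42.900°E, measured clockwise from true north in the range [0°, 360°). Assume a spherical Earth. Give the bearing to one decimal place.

254.1°

Δλ = 42.900 − 72.526 = -29.626°.
θ = atan2( sin Δλ · cos φ₂ , cos φ₁ · sin φ₂ − sin φ₁ · cos φ₂ · cos Δλ )
  = atan2(-0.45463, -0.12926) = -105.871° → normalised to [0°, 360°): 254.129°.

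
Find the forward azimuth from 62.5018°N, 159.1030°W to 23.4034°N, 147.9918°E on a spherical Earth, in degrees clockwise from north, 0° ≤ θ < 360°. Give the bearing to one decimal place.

Δλ = 147.9918 − -159.1030 = 307.0948°; wrapped into (−180°, 180°]: -52.9052°.
θ = atan2( sin Δλ · cos φ₂ , cos φ₁ · sin φ₂ − sin φ₁ · cos φ₂ · cos Δλ )
  = atan2(-0.73202, -0.30759) = -112.792° → normalised to [0°, 360°): 247.208°.

247.2°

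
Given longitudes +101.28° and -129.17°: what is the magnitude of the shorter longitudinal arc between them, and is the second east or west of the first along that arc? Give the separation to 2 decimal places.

129.55° east

Raw difference: -129.17 − 101.28 = -230.45°.
Normalise into (−180°, 180°]: -230.45° + 360° = 129.55°.
Positive ⇒ the second point lies to the east; separation 129.55°.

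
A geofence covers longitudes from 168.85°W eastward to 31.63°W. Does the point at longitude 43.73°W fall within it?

Band width going east from -168.85° to -31.63°: ((-31.63 − -168.85) mod 360) = 137.22°.
Offset of -43.73° east of the west edge: ((-43.73 − -168.85) mod 360) = 125.12°.
125.12° ≤ 137.22° ⇒ inside.

Yes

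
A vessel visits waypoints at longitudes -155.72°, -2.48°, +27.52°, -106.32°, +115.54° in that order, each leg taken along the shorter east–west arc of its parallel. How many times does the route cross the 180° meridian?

1

Leg 1: -155.72° → -2.48°, shortest Δλ = 153.24° (east) — does not cross 180°.
Leg 2: -2.48° → +27.52°, shortest Δλ = 30.0° (east) — does not cross 180°.
Leg 3: +27.52° → -106.32°, shortest Δλ = -133.84° (west) — does not cross 180°.
Leg 4: -106.32° → +115.54°, shortest Δλ = -138.14° (west) — crosses 180°.
Total crossings: 1.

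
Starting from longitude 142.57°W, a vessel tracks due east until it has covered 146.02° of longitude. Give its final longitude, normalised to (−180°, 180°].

3.45°E

Start at -142.57°; shift +146.02° → +3.45°.
+3.45° already lies in (−180°, 180°].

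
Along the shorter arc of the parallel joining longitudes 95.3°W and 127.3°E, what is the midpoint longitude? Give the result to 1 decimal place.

164.0°W

Signed shortest Δλ from -95.3° to +127.3° is -137.4°.
Midpoint longitude = -95.3° + (-137.4°)/2 = -95.3° − 68.7° = -164.0°.
(The naïve average (-95.3 + +127.3)/2 = 16.0° is on the wrong side of the globe.)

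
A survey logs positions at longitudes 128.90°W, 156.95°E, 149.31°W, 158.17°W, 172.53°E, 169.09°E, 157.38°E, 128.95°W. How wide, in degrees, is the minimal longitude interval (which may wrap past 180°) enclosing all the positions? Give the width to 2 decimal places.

Sort the longitudes: -158.17°, -149.31°, -128.95°, -128.90°, +156.95°, +157.38°, +169.09°, +172.53°.
Eastward gaps between consecutive values (wrapping around): 8.86°, 20.36°, 0.05°, 285.85°, 0.43°, 11.71°, 3.44°, 29.30°.
Largest gap = 285.85° ⇒ minimal covering band is its complement: 360° − 285.85° = 74.15°.
Band runs from +156.95° eastward to -128.90°, crossing the antimeridian.

74.15°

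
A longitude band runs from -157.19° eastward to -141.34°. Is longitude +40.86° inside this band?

No

Band width going east from -157.19° to -141.34°: ((-141.34 − -157.19) mod 360) = 15.85°.
Offset of +40.86° east of the west edge: ((40.86 − -157.19) mod 360) = 198.05°.
198.05° > 15.85° ⇒ outside.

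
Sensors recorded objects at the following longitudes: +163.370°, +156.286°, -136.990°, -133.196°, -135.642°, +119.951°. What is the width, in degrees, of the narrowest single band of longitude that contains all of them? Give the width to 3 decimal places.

Sort the longitudes: -136.990°, -135.642°, -133.196°, +119.951°, +156.286°, +163.370°.
Eastward gaps between consecutive values (wrapping around): 1.348°, 2.446°, 253.147°, 36.335°, 7.084°, 59.640°.
Largest gap = 253.147° ⇒ minimal covering band is its complement: 360° − 253.147° = 106.853°.
Band runs from +119.951° eastward to -133.196°, crossing the antimeridian.

106.853°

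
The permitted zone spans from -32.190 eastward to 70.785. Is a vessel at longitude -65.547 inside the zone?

Band width going east from -32.190° to +70.785°: ((70.785 − -32.190) mod 360) = 102.975°.
Offset of -65.547° east of the west edge: ((-65.547 − -32.190) mod 360) = 326.643°.
326.643° > 102.975° ⇒ outside.

No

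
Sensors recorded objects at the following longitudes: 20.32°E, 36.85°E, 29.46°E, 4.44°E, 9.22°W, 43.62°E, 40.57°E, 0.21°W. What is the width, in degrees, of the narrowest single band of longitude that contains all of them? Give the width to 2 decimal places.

Sort the longitudes: -9.22°, -0.21°, +4.44°, +20.32°, +29.46°, +36.85°, +40.57°, +43.62°.
Eastward gaps between consecutive values (wrapping around): 9.01°, 4.65°, 15.88°, 9.14°, 7.39°, 3.72°, 3.05°, 307.16°.
Largest gap = 307.16° ⇒ minimal covering band is its complement: 360° − 307.16° = 52.84°.
Band runs from -9.22° eastward to +43.62°.

52.84°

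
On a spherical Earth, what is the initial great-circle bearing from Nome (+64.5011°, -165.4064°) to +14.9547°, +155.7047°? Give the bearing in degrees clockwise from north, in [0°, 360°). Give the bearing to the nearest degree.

227°

Δλ = 155.7047 − -165.4064 = 321.1111°; wrapped into (−180°, 180°]: -38.8889°.
θ = atan2( sin Δλ · cos φ₂ , cos φ₁ · sin φ₂ − sin φ₁ · cos φ₂ · cos Δλ )
  = atan2(-0.60655, -0.56766) = -133.103° → normalised to [0°, 360°): 226.897°.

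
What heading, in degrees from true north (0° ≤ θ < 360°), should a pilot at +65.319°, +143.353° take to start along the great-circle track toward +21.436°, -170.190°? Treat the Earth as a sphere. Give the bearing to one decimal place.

Δλ = -170.190 − 143.353 = -313.543°; wrapped into (−180°, 180°]: 46.457°.
θ = atan2( sin Δλ · cos φ₂ , cos φ₁ · sin φ₂ − sin φ₁ · cos φ₂ · cos Δλ )
  = atan2(0.67472, -0.43006) = 122.513° → normalised to [0°, 360°): 122.513°.

122.5°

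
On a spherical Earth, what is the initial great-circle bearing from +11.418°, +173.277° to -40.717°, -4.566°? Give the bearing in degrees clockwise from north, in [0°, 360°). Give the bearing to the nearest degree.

183°

Δλ = -4.566 − 173.277 = -177.843°.
θ = atan2( sin Δλ · cos φ₂ , cos φ₁ · sin φ₂ − sin φ₁ · cos φ₂ · cos Δλ )
  = atan2(-0.02853, -0.48947) = -176.664° → normalised to [0°, 360°): 183.336°.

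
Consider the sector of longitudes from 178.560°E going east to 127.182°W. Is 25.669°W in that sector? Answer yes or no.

Band width going east from +178.560° to -127.182°: ((-127.182 − 178.560) mod 360) = 54.258°.
Offset of -25.669° east of the west edge: ((-25.669 − 178.560) mod 360) = 155.771°.
155.771° > 54.258° ⇒ outside.

No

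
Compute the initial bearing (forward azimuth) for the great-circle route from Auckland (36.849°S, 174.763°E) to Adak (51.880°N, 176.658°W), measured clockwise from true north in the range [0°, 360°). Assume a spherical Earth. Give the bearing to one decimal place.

5.3°

Δλ = -176.658 − 174.763 = -351.421°; wrapped into (−180°, 180°]: 8.579°.
θ = atan2( sin Δλ · cos φ₂ , cos φ₁ · sin φ₂ − sin φ₁ · cos φ₂ · cos Δλ )
  = atan2(0.09209, 0.99561) = 5.284° → normalised to [0°, 360°): 5.284°.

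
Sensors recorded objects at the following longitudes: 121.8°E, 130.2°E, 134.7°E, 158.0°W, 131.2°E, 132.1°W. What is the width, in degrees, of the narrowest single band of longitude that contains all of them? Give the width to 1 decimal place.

106.1°

Sort the longitudes: -158.0°, -132.1°, +121.8°, +130.2°, +131.2°, +134.7°.
Eastward gaps between consecutive values (wrapping around): 25.9°, 253.9°, 8.4°, 1.0°, 3.5°, 67.3°.
Largest gap = 253.9° ⇒ minimal covering band is its complement: 360° − 253.9° = 106.1°.
Band runs from +121.8° eastward to -132.1°, crossing the antimeridian.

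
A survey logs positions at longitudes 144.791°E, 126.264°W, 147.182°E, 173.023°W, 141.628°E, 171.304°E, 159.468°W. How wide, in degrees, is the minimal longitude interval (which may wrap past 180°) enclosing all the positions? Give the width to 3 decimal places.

92.108°

Sort the longitudes: -173.023°, -159.468°, -126.264°, +141.628°, +144.791°, +147.182°, +171.304°.
Eastward gaps between consecutive values (wrapping around): 13.555°, 33.204°, 267.892°, 3.163°, 2.391°, 24.122°, 15.673°.
Largest gap = 267.892° ⇒ minimal covering band is its complement: 360° − 267.892° = 92.108°.
Band runs from +141.628° eastward to -126.264°, crossing the antimeridian.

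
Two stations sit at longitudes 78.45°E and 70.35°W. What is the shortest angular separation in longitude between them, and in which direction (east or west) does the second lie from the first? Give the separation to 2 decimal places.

148.80° west

Raw difference: -70.35 − 78.45 = -148.8°.
Normalise into (−180°, 180°]: -148.8° stays -148.8°.
Negative ⇒ the second point lies to the west; separation 148.80°.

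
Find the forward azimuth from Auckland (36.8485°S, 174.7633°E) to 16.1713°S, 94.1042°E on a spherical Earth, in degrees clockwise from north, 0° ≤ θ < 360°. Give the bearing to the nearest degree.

262°

Δλ = 94.1042 − 174.7633 = -80.6591°.
θ = atan2( sin Δλ · cos φ₂ , cos φ₁ · sin φ₂ − sin φ₁ · cos φ₂ · cos Δλ )
  = atan2(-0.94770, -0.12939) = -97.774° → normalised to [0°, 360°): 262.226°.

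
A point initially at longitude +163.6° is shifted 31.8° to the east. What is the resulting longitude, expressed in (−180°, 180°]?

Start at +163.6°; shift +31.8° → +195.4°.
+195.4° lies outside (−180°, 180°]; subtract 360° → -164.6°.

-164.6°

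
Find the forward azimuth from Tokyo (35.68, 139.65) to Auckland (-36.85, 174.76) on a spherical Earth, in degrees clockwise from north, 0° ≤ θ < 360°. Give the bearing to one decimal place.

152.1°

Δλ = 174.76 − 139.65 = 35.11°.
θ = atan2( sin Δλ · cos φ₂ , cos φ₁ · sin φ₂ − sin φ₁ · cos φ₂ · cos Δλ )
  = atan2(0.46024, -0.86895) = 152.092° → normalised to [0°, 360°): 152.092°.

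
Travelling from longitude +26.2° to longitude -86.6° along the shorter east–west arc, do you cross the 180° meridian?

No

Signed shortest Δλ = ((-86.6 − 26.2 + 180) mod 360) − 180 = -112.8°.
Going west by 112.8° from +26.2° reaches -86.6° without touching 180°.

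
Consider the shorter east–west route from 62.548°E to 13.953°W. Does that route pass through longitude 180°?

No

Signed shortest Δλ = ((-13.953 − 62.548 + 180) mod 360) − 180 = -76.501°.
Going west by 76.501° from +62.548° reaches -13.953° without touching 180°.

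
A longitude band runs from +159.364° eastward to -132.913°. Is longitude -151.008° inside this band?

Yes

Band width going east from +159.364° to -132.913°: ((-132.913 − 159.364) mod 360) = 67.723°.
Offset of -151.008° east of the west edge: ((-151.008 − 159.364) mod 360) = 49.628°.
49.628° ≤ 67.723° ⇒ inside.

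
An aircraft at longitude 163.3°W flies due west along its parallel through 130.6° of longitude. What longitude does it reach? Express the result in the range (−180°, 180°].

66.1°E

Start at -163.3°; shift −130.6° → -293.9°.
-293.9° lies outside (−180°, 180°]; add 360° → +66.1°.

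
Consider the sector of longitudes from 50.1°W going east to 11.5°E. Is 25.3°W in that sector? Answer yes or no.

Yes

Band width going east from -50.1° to +11.5°: ((11.5 − -50.1) mod 360) = 61.6°.
Offset of -25.3° east of the west edge: ((-25.3 − -50.1) mod 360) = 24.8°.
24.8° ≤ 61.6° ⇒ inside.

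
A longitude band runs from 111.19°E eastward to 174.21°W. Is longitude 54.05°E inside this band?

No

Band width going east from +111.19° to -174.21°: ((-174.21 − 111.19) mod 360) = 74.60°.
Offset of +54.05° east of the west edge: ((54.05 − 111.19) mod 360) = 302.86°.
302.86° > 74.60° ⇒ outside.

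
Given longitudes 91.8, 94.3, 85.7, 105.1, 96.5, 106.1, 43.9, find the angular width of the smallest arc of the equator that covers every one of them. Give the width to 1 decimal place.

Sort the longitudes: +43.9°, +85.7°, +91.8°, +94.3°, +96.5°, +105.1°, +106.1°.
Eastward gaps between consecutive values (wrapping around): 41.8°, 6.1°, 2.5°, 2.2°, 8.6°, 1.0°, 297.8°.
Largest gap = 297.8° ⇒ minimal covering band is its complement: 360° − 297.8° = 62.2°.
Band runs from +43.9° eastward to +106.1°.

62.2°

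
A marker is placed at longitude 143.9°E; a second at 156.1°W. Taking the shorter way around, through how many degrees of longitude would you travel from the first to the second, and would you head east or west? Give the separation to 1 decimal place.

60.0° east

Raw difference: -156.1 − 143.9 = -300.0°.
Normalise into (−180°, 180°]: -300.0° + 360° = 60.0°.
Positive ⇒ the second point lies to the east; separation 60.0°.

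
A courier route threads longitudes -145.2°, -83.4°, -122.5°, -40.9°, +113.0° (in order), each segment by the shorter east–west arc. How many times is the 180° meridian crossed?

Leg 1: -145.2° → -83.4°, shortest Δλ = 61.8° (east) — does not cross 180°.
Leg 2: -83.4° → -122.5°, shortest Δλ = -39.1° (west) — does not cross 180°.
Leg 3: -122.5° → -40.9°, shortest Δλ = 81.6° (east) — does not cross 180°.
Leg 4: -40.9° → +113.0°, shortest Δλ = 153.9° (east) — does not cross 180°.
Total crossings: 0.

0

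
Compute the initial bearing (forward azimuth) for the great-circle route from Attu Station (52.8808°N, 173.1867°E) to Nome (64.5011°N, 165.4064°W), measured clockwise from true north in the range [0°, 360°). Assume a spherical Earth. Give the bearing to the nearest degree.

35°

Δλ = -165.4064 − 173.1867 = -338.5931°; wrapped into (−180°, 180°]: 21.4069°.
θ = atan2( sin Δλ · cos φ₂ , cos φ₁ · sin φ₂ − sin φ₁ · cos φ₂ · cos Δλ )
  = atan2(0.15713, 0.22511) = 34.915° → normalised to [0°, 360°): 34.915°.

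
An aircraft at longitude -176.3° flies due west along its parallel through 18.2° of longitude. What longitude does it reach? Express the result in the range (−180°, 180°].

Start at -176.3°; shift −18.2° → -194.5°.
-194.5° lies outside (−180°, 180°]; add 360° → +165.5°.

+165.5°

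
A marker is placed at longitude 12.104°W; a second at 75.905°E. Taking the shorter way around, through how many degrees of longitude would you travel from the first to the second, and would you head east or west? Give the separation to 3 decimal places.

Raw difference: 75.905 − -12.104 = 88.009°.
Normalise into (−180°, 180°]: 88.009° stays 88.009°.
Positive ⇒ the second point lies to the east; separation 88.009°.

88.009° east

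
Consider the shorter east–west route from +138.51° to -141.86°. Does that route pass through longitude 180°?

Yes

Naïve |-141.86 − 138.51| = 280.37° > 180°, so the shorter arc goes the other way round — across 180°.
Signed shortest Δλ = ((-141.86 − 138.51 + 180) mod 360) − 180 = 79.63°.
Going east by 79.63° from +138.51° passes through 180° before reaching -141.86°.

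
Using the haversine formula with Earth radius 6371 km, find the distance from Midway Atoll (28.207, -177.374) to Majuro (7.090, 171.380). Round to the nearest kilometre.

Δλ = 171.380 − -177.374 = 348.754°; wrapped into (−180°, 180°]: -11.246°.
Δφ = 7.090 − 28.207 = -21.117°.
a = sin²(Δφ/2) + cos φ₁ · cos φ₂ · sin²(Δλ/2) = 0.041972.
c = 2·atan2(√a, √(1−a)) = 0.41267 rad → d = 6371·c ≈ 2629.09 km.

2629 km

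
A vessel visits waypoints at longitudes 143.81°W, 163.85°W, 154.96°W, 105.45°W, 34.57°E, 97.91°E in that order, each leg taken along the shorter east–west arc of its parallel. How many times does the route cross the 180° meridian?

0

Leg 1: -143.81° → -163.85°, shortest Δλ = -20.04° (west) — does not cross 180°.
Leg 2: -163.85° → -154.96°, shortest Δλ = 8.89° (east) — does not cross 180°.
Leg 3: -154.96° → -105.45°, shortest Δλ = 49.51° (east) — does not cross 180°.
Leg 4: -105.45° → +34.57°, shortest Δλ = 140.02° (east) — does not cross 180°.
Leg 5: +34.57° → +97.91°, shortest Δλ = 63.34° (east) — does not cross 180°.
Total crossings: 0.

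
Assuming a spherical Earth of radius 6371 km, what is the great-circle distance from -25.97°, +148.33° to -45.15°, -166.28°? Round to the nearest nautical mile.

2456 nmi

Δλ = -166.28 − 148.33 = -314.61°; wrapped into (−180°, 180°]: 45.39°.
Δφ = -45.15 − -25.97 = -19.18°.
a = sin²(Δφ/2) + cos φ₁ · cos φ₂ · sin²(Δλ/2) = 0.122138.
c = 2·atan2(√a, √(1−a)) = 0.71404 rad → d = 6371·c ≈ 4549.14 km ≈ 2456.34 nmi.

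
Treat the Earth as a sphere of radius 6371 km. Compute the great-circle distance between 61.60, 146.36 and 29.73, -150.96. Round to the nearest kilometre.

Δλ = -150.96 − 146.36 = -297.32°; wrapped into (−180°, 180°]: 62.68°.
Δφ = 29.73 − 61.60 = -31.87°.
a = sin²(Δφ/2) + cos φ₁ · cos φ₂ · sin²(Δλ/2) = 0.187106.
c = 2·atan2(√a, √(1−a)) = 0.89465 rad → d = 6371·c ≈ 5699.84 km.

5700 km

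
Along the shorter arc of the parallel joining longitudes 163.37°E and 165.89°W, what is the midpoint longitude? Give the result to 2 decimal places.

178.74°E

Signed shortest Δλ from +163.37° to -165.89° is +30.74°.
Midpoint longitude = +163.37° + (+30.74°)/2 = +163.37° + 15.37° = +178.74°.
(The naïve average (+163.37 + -165.89)/2 = -1.26° is on the wrong side of the globe.)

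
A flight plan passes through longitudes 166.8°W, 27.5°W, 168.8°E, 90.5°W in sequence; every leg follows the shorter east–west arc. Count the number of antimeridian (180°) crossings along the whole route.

2

Leg 1: -166.8° → -27.5°, shortest Δλ = 139.3° (east) — does not cross 180°.
Leg 2: -27.5° → +168.8°, shortest Δλ = -163.7° (west) — crosses 180°.
Leg 3: +168.8° → -90.5°, shortest Δλ = 100.7° (east) — crosses 180°.
Total crossings: 2.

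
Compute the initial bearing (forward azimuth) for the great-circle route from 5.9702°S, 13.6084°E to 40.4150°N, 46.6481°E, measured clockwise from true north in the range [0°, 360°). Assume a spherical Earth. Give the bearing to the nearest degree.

Δλ = 46.6481 − 13.6084 = 33.0397°.
θ = atan2( sin Δλ · cos φ₂ , cos φ₁ · sin φ₂ − sin φ₁ · cos φ₂ · cos Δλ )
  = atan2(0.41511, 0.71119) = 30.272° → normalised to [0°, 360°): 30.272°.

30°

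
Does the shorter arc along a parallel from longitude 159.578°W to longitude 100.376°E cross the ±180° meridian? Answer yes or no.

Naïve |100.376 − -159.578| = 259.954° > 180°, so the shorter arc goes the other way round — across 180°.
Signed shortest Δλ = ((100.376 − -159.578 + 180) mod 360) − 180 = -100.046°.
Going west by 100.046° from -159.578° passes through 180° before reaching +100.376°.

Yes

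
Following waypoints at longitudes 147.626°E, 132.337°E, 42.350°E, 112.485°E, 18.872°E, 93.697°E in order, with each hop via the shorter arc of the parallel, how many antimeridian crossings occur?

Leg 1: +147.626° → +132.337°, shortest Δλ = -15.289° (west) — does not cross 180°.
Leg 2: +132.337° → +42.350°, shortest Δλ = -89.987° (west) — does not cross 180°.
Leg 3: +42.350° → +112.485°, shortest Δλ = 70.135° (east) — does not cross 180°.
Leg 4: +112.485° → +18.872°, shortest Δλ = -93.613° (west) — does not cross 180°.
Leg 5: +18.872° → +93.697°, shortest Δλ = 74.825° (east) — does not cross 180°.
Total crossings: 0.

0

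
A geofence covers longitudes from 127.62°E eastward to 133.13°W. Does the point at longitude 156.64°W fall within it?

Yes

Band width going east from +127.62° to -133.13°: ((-133.13 − 127.62) mod 360) = 99.25°.
Offset of -156.64° east of the west edge: ((-156.64 − 127.62) mod 360) = 75.74°.
75.74° ≤ 99.25° ⇒ inside.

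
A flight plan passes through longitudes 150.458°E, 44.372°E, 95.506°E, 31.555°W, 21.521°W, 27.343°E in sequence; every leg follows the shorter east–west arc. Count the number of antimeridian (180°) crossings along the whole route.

Leg 1: +150.458° → +44.372°, shortest Δλ = -106.086° (west) — does not cross 180°.
Leg 2: +44.372° → +95.506°, shortest Δλ = 51.134° (east) — does not cross 180°.
Leg 3: +95.506° → -31.555°, shortest Δλ = -127.061° (west) — does not cross 180°.
Leg 4: -31.555° → -21.521°, shortest Δλ = 10.034° (east) — does not cross 180°.
Leg 5: -21.521° → +27.343°, shortest Δλ = 48.864° (east) — does not cross 180°.
Total crossings: 0.

0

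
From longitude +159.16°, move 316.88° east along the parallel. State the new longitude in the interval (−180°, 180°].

Start at +159.16°; shift +316.88° → +476.04°.
+476.04° lies outside (−180°, 180°]; subtract 360° → +116.04°.

+116.04°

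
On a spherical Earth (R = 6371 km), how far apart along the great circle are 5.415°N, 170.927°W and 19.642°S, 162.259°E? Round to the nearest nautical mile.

Δλ = 162.259 − -170.927 = 333.186°; wrapped into (−180°, 180°]: -26.814°.
Δφ = -19.642 − 5.415 = -25.057°.
a = sin²(Δφ/2) + cos φ₁ · cos φ₂ · sin²(Δλ/2) = 0.097464.
c = 2·atan2(√a, √(1−a)) = 0.63500 rad → d = 6371·c ≈ 4045.59 km ≈ 2184.44 nmi.

2184 nmi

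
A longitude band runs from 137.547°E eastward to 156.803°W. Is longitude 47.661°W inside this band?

No

Band width going east from +137.547° to -156.803°: ((-156.803 − 137.547) mod 360) = 65.650°.
Offset of -47.661° east of the west edge: ((-47.661 − 137.547) mod 360) = 174.792°.
174.792° > 65.650° ⇒ outside.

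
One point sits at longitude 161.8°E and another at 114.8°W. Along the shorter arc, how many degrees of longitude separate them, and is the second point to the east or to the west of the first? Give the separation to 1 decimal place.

Raw difference: -114.8 − 161.8 = -276.6°.
Normalise into (−180°, 180°]: -276.6° + 360° = 83.4°.
Positive ⇒ the second point lies to the east; separation 83.4°.

83.4° east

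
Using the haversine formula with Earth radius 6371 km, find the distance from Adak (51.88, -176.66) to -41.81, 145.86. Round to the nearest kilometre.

Δλ = 145.86 − -176.66 = 322.52°; wrapped into (−180°, 180°]: -37.48°.
Δφ = -41.81 − 51.88 = -93.69°.
a = sin²(Δφ/2) + cos φ₁ · cos φ₂ · sin²(Δλ/2) = 0.579671.
c = 2·atan2(√a, √(1−a)) = 1.73082 rad → d = 6371·c ≈ 11027.06 km.

11027 km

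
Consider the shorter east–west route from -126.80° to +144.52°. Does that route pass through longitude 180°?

Naïve |144.52 − -126.80| = 271.32° > 180°, so the shorter arc goes the other way round — across 180°.
Signed shortest Δλ = ((144.52 − -126.80 + 180) mod 360) − 180 = -88.68°.
Going west by 88.68° from -126.80° passes through 180° before reaching +144.52°.

Yes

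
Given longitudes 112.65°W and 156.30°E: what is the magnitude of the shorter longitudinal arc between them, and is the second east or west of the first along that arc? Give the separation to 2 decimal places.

Raw difference: 156.30 − -112.65 = 268.95°.
Normalise into (−180°, 180°]: 268.95° − 360° = -91.05°.
Negative ⇒ the second point lies to the west; separation 91.05°.

91.05° west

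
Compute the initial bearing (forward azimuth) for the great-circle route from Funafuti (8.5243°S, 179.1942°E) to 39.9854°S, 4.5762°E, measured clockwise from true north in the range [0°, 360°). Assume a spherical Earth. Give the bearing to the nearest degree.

Δλ = 4.5762 − 179.1942 = -174.6180°.
θ = atan2( sin Δλ · cos φ₂ , cos φ₁ · sin φ₂ − sin φ₁ · cos φ₂ · cos Δλ )
  = atan2(-0.07187, -0.74857) = -174.516° → normalised to [0°, 360°): 185.484°.

185°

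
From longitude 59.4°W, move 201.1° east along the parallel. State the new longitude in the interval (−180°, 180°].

141.7°E

Start at -59.4°; shift +201.1° → +141.7°.
+141.7° already lies in (−180°, 180°].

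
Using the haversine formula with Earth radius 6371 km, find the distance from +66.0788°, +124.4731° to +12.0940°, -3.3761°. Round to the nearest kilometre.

Δλ = -3.3761 − 124.4731 = -127.8492°.
Δφ = 12.0940 − 66.0788 = -53.9848°.
a = sin²(Δφ/2) + cos φ₁ · cos φ₂ · sin²(Δλ/2) = 0.525877.
c = 2·atan2(√a, √(1−a)) = 1.62257 rad → d = 6371·c ≈ 10337.42 km.

10337 km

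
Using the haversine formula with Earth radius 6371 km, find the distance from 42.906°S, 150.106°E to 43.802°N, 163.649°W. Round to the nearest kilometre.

Δλ = -163.649 − 150.106 = -313.755°; wrapped into (−180°, 180°]: 46.245°.
Δφ = 43.802 − -42.906 = 86.708°.
a = sin²(Δφ/2) + cos φ₁ · cos φ₂ · sin²(Δλ/2) = 0.552812.
c = 2·atan2(√a, √(1−a)) = 1.67662 rad → d = 6371·c ≈ 10681.73 km.

10682 km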